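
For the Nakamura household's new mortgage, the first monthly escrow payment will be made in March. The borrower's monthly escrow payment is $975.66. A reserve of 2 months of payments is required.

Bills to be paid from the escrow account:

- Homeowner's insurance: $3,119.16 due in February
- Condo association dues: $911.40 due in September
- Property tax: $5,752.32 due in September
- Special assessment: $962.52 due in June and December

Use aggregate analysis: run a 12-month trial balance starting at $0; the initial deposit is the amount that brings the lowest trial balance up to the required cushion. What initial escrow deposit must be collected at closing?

Cushion = 2 × $975.66 = $1,951.32
Trial balance (start $0, +$975.66 each month, − disbursements):
  Mar: +$975.66 → $975.66
  Apr: +$975.66 → $1,951.32
  May: +$975.66 → $2,926.98
  Jun: +$975.66 − $962.52 → $2,940.12
  Jul: +$975.66 → $3,915.78
  Aug: +$975.66 → $4,891.44
  Sep: +$975.66 − $6,663.72 → -$796.62
  Oct: +$975.66 → $179.04
  Nov: +$975.66 → $1,154.70
  Dec: +$975.66 − $962.52 → $1,167.84
  Jan: +$975.66 → $2,143.50
  Feb: +$975.66 − $3,119.16 → $0.00
Lowest trial balance = -$796.62 (Sep)
Initial deposit = cushion − low point = $1,951.32 − (-$796.62) = $2,747.94

$2,747.94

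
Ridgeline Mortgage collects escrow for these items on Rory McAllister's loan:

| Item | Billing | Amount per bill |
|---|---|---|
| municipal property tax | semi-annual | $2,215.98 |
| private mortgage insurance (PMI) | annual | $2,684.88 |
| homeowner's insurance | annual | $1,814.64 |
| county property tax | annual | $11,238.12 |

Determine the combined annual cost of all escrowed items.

Municipal property tax: $2,215.98 × 2 = $4,431.96 annually
Private mortgage insurance (PMI): $2,684.88 annually
Homeowner's insurance: $1,814.64 annually
County property tax: $11,238.12 annually
Total per year = $4,431.96 + $2,684.88 + $1,814.64 + $11,238.12 = $20,169.60

$20,169.60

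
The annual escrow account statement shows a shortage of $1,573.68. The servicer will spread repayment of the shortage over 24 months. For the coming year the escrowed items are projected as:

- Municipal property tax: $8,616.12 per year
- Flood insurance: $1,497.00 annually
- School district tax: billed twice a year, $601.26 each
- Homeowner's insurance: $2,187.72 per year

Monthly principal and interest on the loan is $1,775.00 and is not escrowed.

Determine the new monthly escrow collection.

$1,190.85

Municipal property tax — $8,616.12 annually
Flood insurance — $1,497.00 annually
School district tax — $601.26 × 2 = $1,202.52 annually
Homeowner's insurance — $2,187.72 annually
Total annual escrow = $8,616.12 + $1,497.00 + $1,202.52 + $2,187.72 = $13,503.36
Per month = $13,503.36 / 12 = $1,125.28
Monthly shortage recovery: $1,573.68 ÷ 24 = $65.57
Adjusted monthly = $1,125.28 + $65.57 = $1,190.85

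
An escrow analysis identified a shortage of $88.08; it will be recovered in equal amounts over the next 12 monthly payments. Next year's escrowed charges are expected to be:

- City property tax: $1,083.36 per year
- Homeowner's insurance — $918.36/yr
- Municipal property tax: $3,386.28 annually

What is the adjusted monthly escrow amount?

$456.34

City property tax: $1,083.36
Homeowner's insurance: $918.36
Municipal property tax: $3,386.28
Annual escrow total = $5,388.00
Base monthly escrow = $5,388.00 ÷ 12 = $449.00
Shortage per month = $88.08 ÷ 12 = $7.34
Adjusted monthly = $449.00 + $7.34 = $456.34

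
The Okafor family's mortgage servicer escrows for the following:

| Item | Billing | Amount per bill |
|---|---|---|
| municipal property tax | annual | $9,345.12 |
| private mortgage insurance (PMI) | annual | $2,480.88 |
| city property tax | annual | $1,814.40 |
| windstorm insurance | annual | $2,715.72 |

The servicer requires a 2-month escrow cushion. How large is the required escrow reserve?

$2,726.02

Municipal property tax — $9,345.12/yr
Private mortgage insurance (PMI) — $2,480.88/yr
City property tax — $1,814.40/yr
Windstorm insurance — $2,715.72/yr
Annual escrow total = $16,356.12
Monthly escrow = $16,356.12 / 12 = $1,363.01
Reserve = 2 × $1,363.01 = $2,726.02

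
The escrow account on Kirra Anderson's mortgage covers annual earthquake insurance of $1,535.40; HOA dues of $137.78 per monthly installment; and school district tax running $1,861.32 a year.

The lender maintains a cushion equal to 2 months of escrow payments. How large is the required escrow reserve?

Earthquake insurance: $1,535.40/yr
HOA dues: $137.78 × 12 = $1,653.36/yr
School district tax: $1,861.32/yr
Combined annual = $5,050.08
Monthly escrow = $5,050.08 ÷ 12 = $420.84
Cushion = 2 × $420.84 = $841.68

$841.68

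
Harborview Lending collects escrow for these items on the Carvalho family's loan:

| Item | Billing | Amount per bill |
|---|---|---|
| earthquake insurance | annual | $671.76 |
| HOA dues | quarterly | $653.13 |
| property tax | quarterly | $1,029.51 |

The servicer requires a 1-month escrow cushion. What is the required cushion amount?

Earthquake insurance — $671.76
HOA dues — $653.13 × 4 = $2,612.52
Property tax — $1,029.51 × 4 = $4,118.04
Combined annual = $671.76 + $2,612.52 + $4,118.04 = $7,402.32
Monthly escrow = $7,402.32 / 12 = $616.86
Cushion = 1 × $616.86 = $616.86

$616.86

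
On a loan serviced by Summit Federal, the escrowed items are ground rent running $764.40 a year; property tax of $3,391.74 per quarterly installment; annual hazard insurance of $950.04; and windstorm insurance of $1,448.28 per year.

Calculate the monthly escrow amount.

$1,394.14

Ground rent — $764.40
Property tax — $3,391.74 × 4 = $13,566.96
Hazard insurance — $950.04
Windstorm insurance — $1,448.28
Total per year = $16,729.68
Monthly = $16,729.68 / 12 = $1,394.14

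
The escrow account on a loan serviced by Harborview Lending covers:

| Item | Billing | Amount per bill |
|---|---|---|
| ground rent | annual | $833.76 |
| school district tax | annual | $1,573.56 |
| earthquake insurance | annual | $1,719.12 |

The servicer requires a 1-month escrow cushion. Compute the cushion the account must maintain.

Ground rent: $833.76/yr
School district tax: $1,573.56/yr
Earthquake insurance: $1,719.12/yr
Annual escrow total = $4,126.44
Per month = $4,126.44 ÷ 12 = $343.87
Required cushion = 1 × $343.87 = $343.87

$343.87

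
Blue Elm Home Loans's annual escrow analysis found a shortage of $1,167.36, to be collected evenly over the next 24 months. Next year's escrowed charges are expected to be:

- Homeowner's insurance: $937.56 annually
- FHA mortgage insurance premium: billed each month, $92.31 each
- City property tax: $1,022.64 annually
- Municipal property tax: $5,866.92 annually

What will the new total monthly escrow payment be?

Homeowner's insurance — $937.56/yr
FHA mortgage insurance premium — $92.31 × 12 = $1,107.72/yr
City property tax — $1,022.64/yr
Municipal property tax — $5,866.92/yr
Annual escrow total = $8,934.84
Base monthly escrow = $8,934.84 / 12 = $744.57
Monthly shortage recovery: $1,167.36 ÷ 24 = $48.64
New monthly escrow = $744.57 + $48.64 = $793.21

$793.21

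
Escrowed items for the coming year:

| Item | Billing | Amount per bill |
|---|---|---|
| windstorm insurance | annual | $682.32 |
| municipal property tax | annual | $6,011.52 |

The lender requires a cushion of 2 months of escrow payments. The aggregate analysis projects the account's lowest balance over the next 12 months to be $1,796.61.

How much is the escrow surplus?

Windstorm insurance: $682.32
Municipal property tax: $6,011.52
Total per year = $682.32 + $6,011.52 = $6,693.84
Base monthly escrow = $6,693.84 ÷ 12 = $557.82
Required reserve = 2 × $557.82 = $1,115.64
Excess over cushion: $1,796.61 − $1,115.64 = $680.97

$680.97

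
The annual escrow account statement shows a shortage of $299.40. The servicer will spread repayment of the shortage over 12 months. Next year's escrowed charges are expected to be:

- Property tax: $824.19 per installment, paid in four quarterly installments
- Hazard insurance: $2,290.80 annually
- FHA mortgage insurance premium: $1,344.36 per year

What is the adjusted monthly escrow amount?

Property tax — $824.19 × 4 = $3,296.76
Hazard insurance — $2,290.80
FHA mortgage insurance premium — $1,344.36
Combined annual = $3,296.76 + $2,290.80 + $1,344.36 = $6,931.92
Monthly = $6,931.92 ÷ 12 = $577.66
Shortage spread = $299.40 / 12 = $24.95/mo
New monthly escrow = $577.66 + $24.95 = $602.61

$602.61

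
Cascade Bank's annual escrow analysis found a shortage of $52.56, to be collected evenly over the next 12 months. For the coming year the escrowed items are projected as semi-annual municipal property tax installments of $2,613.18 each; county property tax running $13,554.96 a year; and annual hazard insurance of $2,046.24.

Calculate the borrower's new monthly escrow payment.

$1,740.01

Municipal property tax: $2,613.18 × 2 = $5,226.36
County property tax: $13,554.96
Hazard insurance: $2,046.24
Total annual escrow = $5,226.36 + $13,554.96 + $2,046.24 = $20,827.56
Base monthly escrow = $20,827.56 / 12 = $1,735.63
Shortage spread = $52.56 ÷ 12 = $4.38/mo
Adjusted monthly = $1,735.63 + $4.38 = $1,740.01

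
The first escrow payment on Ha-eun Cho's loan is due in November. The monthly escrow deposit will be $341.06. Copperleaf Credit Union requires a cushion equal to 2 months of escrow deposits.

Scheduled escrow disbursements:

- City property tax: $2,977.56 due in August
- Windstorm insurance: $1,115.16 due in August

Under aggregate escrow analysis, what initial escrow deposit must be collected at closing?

Cushion = 2 × $341.06 = $682.12
Trial balance (start $0, +$341.06 each month, − disbursements):
  Nov: +$341.06 → $341.06
  Dec: +$341.06 → $682.12
  Jan: +$341.06 → $1,023.18
  Feb: +$341.06 → $1,364.24
  Mar: +$341.06 → $1,705.30
  Apr: +$341.06 → $2,046.36
  May: +$341.06 → $2,387.42
  Jun: +$341.06 → $2,728.48
  Jul: +$341.06 → $3,069.54
  Aug: +$341.06 − $4,092.72 → -$682.12
  Sep: +$341.06 → -$341.06
  Oct: +$341.06 → $0.00
Lowest trial balance = -$682.12 (Aug)
Initial deposit = cushion − low point = $682.12 − (-$682.12) = $1,364.24

$1,364.24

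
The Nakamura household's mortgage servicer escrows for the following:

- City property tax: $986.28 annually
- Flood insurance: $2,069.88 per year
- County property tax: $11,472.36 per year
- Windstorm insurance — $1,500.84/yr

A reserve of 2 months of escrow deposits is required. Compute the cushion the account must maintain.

$2,671.56

City property tax = $986.28/yr
Flood insurance = $2,069.88/yr
County property tax = $11,472.36/yr
Windstorm insurance = $1,500.84/yr
Total annual escrow = $16,029.36
Per month = $16,029.36 ÷ 12 = $1,335.78
Required cushion = 2 × $1,335.78 = $2,671.56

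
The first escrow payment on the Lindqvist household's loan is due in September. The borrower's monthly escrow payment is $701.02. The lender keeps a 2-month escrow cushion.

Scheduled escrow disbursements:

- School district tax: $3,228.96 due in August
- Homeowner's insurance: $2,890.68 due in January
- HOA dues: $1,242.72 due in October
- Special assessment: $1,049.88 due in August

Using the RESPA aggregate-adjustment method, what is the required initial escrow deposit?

Cushion = 2 × $701.02 = $1,402.04
Trial balance (start $0, +$701.02 each month, − disbursements):
  Sep: +$701.02 → $701.02
  Oct: +$701.02 − $1,242.72 → $159.32
  Nov: +$701.02 → $860.34
  Dec: +$701.02 → $1,561.36
  Jan: +$701.02 − $2,890.68 → -$628.30
  Feb: +$701.02 → $72.72
  Mar: +$701.02 → $773.74
  Apr: +$701.02 → $1,474.76
  May: +$701.02 → $2,175.78
  Jun: +$701.02 → $2,876.80
  Jul: +$701.02 → $3,577.82
  Aug: +$701.02 − $4,278.84 → $0.00
Lowest trial balance = -$628.30 (Jan)
Initial deposit = cushion − low point = $1,402.04 − (-$628.30) = $2,030.34

$2,030.34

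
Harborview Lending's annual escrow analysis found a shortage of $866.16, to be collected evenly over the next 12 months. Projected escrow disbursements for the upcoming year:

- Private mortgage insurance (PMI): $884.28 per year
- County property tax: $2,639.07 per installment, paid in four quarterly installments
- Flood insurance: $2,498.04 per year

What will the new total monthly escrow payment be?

$1,233.73

Private mortgage insurance (PMI) — $884.28 per year
County property tax — $2,639.07 × 4 = $10,556.28 per year
Flood insurance — $2,498.04 per year
Total annual escrow = $884.28 + $10,556.28 + $2,498.04 = $13,938.60
Base monthly escrow = $13,938.60 ÷ 12 = $1,161.55
Monthly shortage recovery: $866.16 / 12 = $72.18
Adjusted monthly = $1,161.55 + $72.18 = $1,233.73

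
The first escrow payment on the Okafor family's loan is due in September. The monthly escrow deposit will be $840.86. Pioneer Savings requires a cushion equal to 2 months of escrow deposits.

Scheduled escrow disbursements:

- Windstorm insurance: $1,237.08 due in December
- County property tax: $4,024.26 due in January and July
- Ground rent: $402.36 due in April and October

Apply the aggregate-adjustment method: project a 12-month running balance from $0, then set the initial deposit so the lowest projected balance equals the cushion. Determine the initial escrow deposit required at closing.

Cushion = 2 × $840.86 = $1,681.72
Trial balance (start $0, +$840.86 each month, − disbursements):
  Sep: +$840.86 → $840.86
  Oct: +$840.86 − $402.36 → $1,279.36
  Nov: +$840.86 → $2,120.22
  Dec: +$840.86 − $1,237.08 → $1,724.00
  Jan: +$840.86 − $4,024.26 → -$1,459.40
  Feb: +$840.86 → -$618.54
  Mar: +$840.86 → $222.32
  Apr: +$840.86 − $402.36 → $660.82
  May: +$840.86 → $1,501.68
  Jun: +$840.86 → $2,342.54
  Jul: +$840.86 − $4,024.26 → -$840.86
  Aug: +$840.86 → $0.00
Lowest trial balance = -$1,459.40 (Jan)
Initial deposit = cushion − low point = $1,681.72 − (-$1,459.40) = $3,141.12

$3,141.12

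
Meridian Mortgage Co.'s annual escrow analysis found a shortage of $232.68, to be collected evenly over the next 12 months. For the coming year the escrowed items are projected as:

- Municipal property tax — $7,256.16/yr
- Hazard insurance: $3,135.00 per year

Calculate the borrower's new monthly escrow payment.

Municipal property tax — $7,256.16/yr
Hazard insurance — $3,135.00/yr
Annual escrow total = $10,391.16
Base monthly escrow = $10,391.16 ÷ 12 = $865.93
Monthly shortage recovery: $232.68 ÷ 12 = $19.39
Adjusted monthly = $865.93 + $19.39 = $885.32

$885.32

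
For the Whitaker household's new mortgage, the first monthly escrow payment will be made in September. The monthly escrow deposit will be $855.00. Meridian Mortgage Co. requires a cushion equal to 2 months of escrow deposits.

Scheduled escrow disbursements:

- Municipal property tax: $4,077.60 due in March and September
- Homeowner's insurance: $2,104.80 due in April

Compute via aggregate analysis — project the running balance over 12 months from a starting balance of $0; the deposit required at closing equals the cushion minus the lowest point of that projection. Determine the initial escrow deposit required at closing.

Cushion = 2 × $855.00 = $1,710.00
Trial balance (start $0, +$855.00 each month, − disbursements):
  Sep: +$855.00 − $4,077.60 → -$3,222.60
  Oct: +$855.00 → -$2,367.60
  Nov: +$855.00 → -$1,512.60
  Dec: +$855.00 → -$657.60
  Jan: +$855.00 → $197.40
  Feb: +$855.00 → $1,052.40
  Mar: +$855.00 − $4,077.60 → -$2,170.20
  Apr: +$855.00 − $2,104.80 → -$3,420.00
  May: +$855.00 → -$2,565.00
  Jun: +$855.00 → -$1,710.00
  Jul: +$855.00 → -$855.00
  Aug: +$855.00 → $0.00
Lowest trial balance = -$3,420.00 (Apr)
Initial deposit = cushion − low point = $1,710.00 − (-$3,420.00) = $5,130.00

$5,130.00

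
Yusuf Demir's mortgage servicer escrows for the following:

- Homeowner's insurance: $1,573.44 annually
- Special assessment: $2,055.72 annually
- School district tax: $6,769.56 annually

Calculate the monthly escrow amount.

$866.56

Homeowner's insurance: $1,573.44
Special assessment: $2,055.72
School district tax: $6,769.56
Total annual escrow = $10,398.72
Monthly = $10,398.72 ÷ 12 = $866.56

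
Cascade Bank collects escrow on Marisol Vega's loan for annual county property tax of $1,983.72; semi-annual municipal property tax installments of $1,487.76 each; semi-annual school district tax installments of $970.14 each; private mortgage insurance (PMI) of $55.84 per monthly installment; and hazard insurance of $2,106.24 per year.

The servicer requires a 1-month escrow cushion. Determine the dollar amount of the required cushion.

County property tax: $1,983.72 annually
Municipal property tax: $1,487.76 × 2 = $2,975.52 annually
School district tax: $970.14 × 2 = $1,940.28 annually
Private mortgage insurance (PMI): $55.84 × 12 = $670.08 annually
Hazard insurance: $2,106.24 annually
Total annual escrow = $9,675.84
Base monthly escrow = $9,675.84 / 12 = $806.32
Reserve = 1 × $806.32 = $806.32

$806.32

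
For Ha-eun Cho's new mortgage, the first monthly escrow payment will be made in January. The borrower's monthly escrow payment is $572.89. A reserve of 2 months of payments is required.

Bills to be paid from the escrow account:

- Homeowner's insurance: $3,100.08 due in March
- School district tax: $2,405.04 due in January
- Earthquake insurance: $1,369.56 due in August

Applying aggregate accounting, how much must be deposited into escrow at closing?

$4,932.23

Cushion = 2 × $572.89 = $1,145.78
Trial balance (start $0, +$572.89 each month, − disbursements):
  Jan: +$572.89 − $2,405.04 → -$1,832.15
  Feb: +$572.89 → -$1,259.26
  Mar: +$572.89 − $3,100.08 → -$3,786.45
  Apr: +$572.89 → -$3,213.56
  May: +$572.89 → -$2,640.67
  Jun: +$572.89 → -$2,067.78
  Jul: +$572.89 → -$1,494.89
  Aug: +$572.89 − $1,369.56 → -$2,291.56
  Sep: +$572.89 → -$1,718.67
  Oct: +$572.89 → -$1,145.78
  Nov: +$572.89 → -$572.89
  Dec: +$572.89 → $0.00
Lowest trial balance = -$3,786.45 (Mar)
Initial deposit = cushion − low point = $1,145.78 − (-$3,786.45) = $4,932.23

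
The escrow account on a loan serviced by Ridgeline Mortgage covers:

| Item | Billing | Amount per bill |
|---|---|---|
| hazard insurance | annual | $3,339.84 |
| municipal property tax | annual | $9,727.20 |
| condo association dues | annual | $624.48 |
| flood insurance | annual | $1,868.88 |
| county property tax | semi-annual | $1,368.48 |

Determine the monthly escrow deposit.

Hazard insurance: $3,339.84
Municipal property tax: $9,727.20
Condo association dues: $624.48
Flood insurance: $1,868.88
County property tax: $1,368.48 × 2 = $2,736.96
Total annual escrow = $3,339.84 + $9,727.20 + $624.48 + $1,868.88 + $2,736.96 = $18,297.36
Monthly = $18,297.36 ÷ 12 = $1,524.78

$1,524.78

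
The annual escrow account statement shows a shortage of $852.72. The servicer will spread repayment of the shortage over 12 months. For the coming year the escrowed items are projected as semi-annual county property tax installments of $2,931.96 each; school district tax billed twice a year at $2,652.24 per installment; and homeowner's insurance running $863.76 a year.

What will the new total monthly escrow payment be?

County property tax = $2,931.96 × 2 = $5,863.92 annually
School district tax = $2,652.24 × 2 = $5,304.48 annually
Homeowner's insurance = $863.76 annually
Total per year = $12,032.16
Monthly = $12,032.16 / 12 = $1,002.68
Monthly shortage recovery: $852.72 ÷ 12 = $71.06
Adjusted monthly = $1,002.68 + $71.06 = $1,073.74

$1,073.74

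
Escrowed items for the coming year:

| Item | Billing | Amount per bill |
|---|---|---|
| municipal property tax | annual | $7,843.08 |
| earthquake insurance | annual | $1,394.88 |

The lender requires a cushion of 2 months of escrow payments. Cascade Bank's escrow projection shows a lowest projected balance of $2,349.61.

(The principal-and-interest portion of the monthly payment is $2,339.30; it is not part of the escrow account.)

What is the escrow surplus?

Municipal property tax = $7,843.08
Earthquake insurance = $1,394.88
Combined annual = $7,843.08 + $1,394.88 = $9,237.96
Monthly = $9,237.96 ÷ 12 = $769.83
Cushion = 2 × $769.83 = $1,539.66
Excess over cushion: $2,349.61 − $1,539.66 = $809.95

$809.95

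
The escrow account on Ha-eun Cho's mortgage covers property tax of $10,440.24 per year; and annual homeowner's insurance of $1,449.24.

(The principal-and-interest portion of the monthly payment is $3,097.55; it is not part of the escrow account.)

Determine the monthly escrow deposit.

Property tax — $10,440.24 annually
Homeowner's insurance — $1,449.24 annually
Combined annual = $11,889.48
Monthly = $11,889.48 ÷ 12 = $990.79

$990.79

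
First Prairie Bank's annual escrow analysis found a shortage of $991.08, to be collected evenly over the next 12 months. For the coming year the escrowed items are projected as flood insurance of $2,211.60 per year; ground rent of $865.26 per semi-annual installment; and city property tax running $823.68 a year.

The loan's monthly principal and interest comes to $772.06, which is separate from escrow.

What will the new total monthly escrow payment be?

$479.74

Flood insurance: $2,211.60 annually
Ground rent: $865.26 × 2 = $1,730.52 annually
City property tax: $823.68 annually
Total per year = $2,211.60 + $1,730.52 + $823.68 = $4,765.80
Monthly = $4,765.80 / 12 = $397.15
Shortage per month = $991.08 / 12 = $82.59
Adjusted monthly = $397.15 + $82.59 = $479.74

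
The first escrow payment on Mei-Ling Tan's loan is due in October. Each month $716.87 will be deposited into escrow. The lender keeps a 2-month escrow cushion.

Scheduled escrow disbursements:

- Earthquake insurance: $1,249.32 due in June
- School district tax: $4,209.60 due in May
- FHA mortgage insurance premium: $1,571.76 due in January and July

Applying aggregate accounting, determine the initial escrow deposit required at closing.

Cushion = 2 × $716.87 = $1,433.74
Trial balance (start $0, +$716.87 each month, − disbursements):
  Oct: +$716.87 → $716.87
  Nov: +$716.87 → $1,433.74
  Dec: +$716.87 → $2,150.61
  Jan: +$716.87 − $1,571.76 → $1,295.72
  Feb: +$716.87 → $2,012.59
  Mar: +$716.87 → $2,729.46
  Apr: +$716.87 → $3,446.33
  May: +$716.87 − $4,209.60 → -$46.40
  Jun: +$716.87 − $1,249.32 → -$578.85
  Jul: +$716.87 − $1,571.76 → -$1,433.74
  Aug: +$716.87 → -$716.87
  Sep: +$716.87 → $0.00
Lowest trial balance = -$1,433.74 (Jul)
Initial deposit = cushion − low point = $1,433.74 − (-$1,433.74) = $2,867.48

$2,867.48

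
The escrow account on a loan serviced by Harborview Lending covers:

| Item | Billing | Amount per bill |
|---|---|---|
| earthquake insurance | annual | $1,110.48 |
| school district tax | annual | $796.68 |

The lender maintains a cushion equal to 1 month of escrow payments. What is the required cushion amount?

Earthquake insurance: $1,110.48/yr
School district tax: $796.68/yr
Combined annual = $1,110.48 + $796.68 = $1,907.16
Base monthly escrow = $1,907.16 / 12 = $158.93
Reserve = 1 × $158.93 = $158.93

$158.93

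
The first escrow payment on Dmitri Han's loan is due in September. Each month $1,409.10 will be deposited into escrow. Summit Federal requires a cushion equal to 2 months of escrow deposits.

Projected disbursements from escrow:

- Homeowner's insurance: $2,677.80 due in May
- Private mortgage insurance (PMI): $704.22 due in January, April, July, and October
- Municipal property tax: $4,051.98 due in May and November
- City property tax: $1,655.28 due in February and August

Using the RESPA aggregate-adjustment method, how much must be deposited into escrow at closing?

Cushion = 2 × $1,409.10 = $2,818.20
Trial balance (start $0, +$1,409.10 each month, − disbursements):
  Sep: +$1,409.10 → $1,409.10
  Oct: +$1,409.10 − $704.22 → $2,113.98
  Nov: +$1,409.10 − $4,051.98 → -$528.90
  Dec: +$1,409.10 → $880.20
  Jan: +$1,409.10 − $704.22 → $1,585.08
  Feb: +$1,409.10 − $1,655.28 → $1,338.90
  Mar: +$1,409.10 → $2,748.00
  Apr: +$1,409.10 − $704.22 → $3,452.88
  May: +$1,409.10 − $6,729.78 → -$1,867.80
  Jun: +$1,409.10 → -$458.70
  Jul: +$1,409.10 − $704.22 → $246.18
  Aug: +$1,409.10 − $1,655.28 → $0.00
Lowest trial balance = -$1,867.80 (May)
Initial deposit = cushion − low point = $2,818.20 − (-$1,867.80) = $4,686.00

$4,686.00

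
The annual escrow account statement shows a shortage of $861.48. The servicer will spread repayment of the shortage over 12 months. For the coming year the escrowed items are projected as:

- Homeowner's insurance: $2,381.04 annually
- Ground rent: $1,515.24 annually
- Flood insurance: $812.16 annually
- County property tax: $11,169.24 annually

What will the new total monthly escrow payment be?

$1,394.93

Homeowner's insurance — $2,381.04 per year
Ground rent — $1,515.24 per year
Flood insurance — $812.16 per year
County property tax — $11,169.24 per year
Yearly total = $2,381.04 + $1,515.24 + $812.16 + $11,169.24 = $15,877.68
Per month = $15,877.68 ÷ 12 = $1,323.14
Monthly shortage recovery: $861.48 / 12 = $71.79
Adjusted monthly = $1,323.14 + $71.79 = $1,394.93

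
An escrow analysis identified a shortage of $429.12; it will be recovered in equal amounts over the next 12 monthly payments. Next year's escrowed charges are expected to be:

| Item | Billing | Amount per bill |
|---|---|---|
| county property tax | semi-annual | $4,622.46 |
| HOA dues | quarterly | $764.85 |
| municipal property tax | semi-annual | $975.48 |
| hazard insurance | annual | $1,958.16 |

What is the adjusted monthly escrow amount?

$1,386.88

County property tax: $4,622.46 × 2 = $9,244.92 per year
HOA dues: $764.85 × 4 = $3,059.40 per year
Municipal property tax: $975.48 × 2 = $1,950.96 per year
Hazard insurance: $1,958.16 per year
Annual escrow total = $9,244.92 + $3,059.40 + $1,950.96 + $1,958.16 = $16,213.44
Base monthly escrow = $16,213.44 ÷ 12 = $1,351.12
Monthly shortage recovery: $429.12 / 12 = $35.76
New monthly escrow = $1,351.12 + $35.76 = $1,386.88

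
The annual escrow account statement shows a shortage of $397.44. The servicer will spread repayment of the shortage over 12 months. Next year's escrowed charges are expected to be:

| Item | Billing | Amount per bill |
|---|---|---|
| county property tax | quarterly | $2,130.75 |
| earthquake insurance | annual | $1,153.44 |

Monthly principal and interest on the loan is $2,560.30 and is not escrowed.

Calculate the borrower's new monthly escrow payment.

County property tax: $2,130.75 × 4 = $8,523.00/yr
Earthquake insurance: $1,153.44/yr
Total annual escrow = $8,523.00 + $1,153.44 = $9,676.44
Monthly escrow = $9,676.44 / 12 = $806.37
Monthly shortage recovery: $397.44 ÷ 12 = $33.12
New monthly escrow = $806.37 + $33.12 = $839.49

$839.49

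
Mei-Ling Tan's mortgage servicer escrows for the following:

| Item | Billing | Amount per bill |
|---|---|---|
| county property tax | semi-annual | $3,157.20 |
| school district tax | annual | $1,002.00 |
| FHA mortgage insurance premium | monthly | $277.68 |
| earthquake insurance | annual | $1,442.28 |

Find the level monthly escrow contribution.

County property tax — $3,157.20 × 2 = $6,314.40/yr
School district tax — $1,002.00/yr
FHA mortgage insurance premium — $277.68 × 12 = $3,332.16/yr
Earthquake insurance — $1,442.28/yr
Annual escrow total = $12,090.84
Monthly escrow = $12,090.84 / 12 = $1,007.57

$1,007.57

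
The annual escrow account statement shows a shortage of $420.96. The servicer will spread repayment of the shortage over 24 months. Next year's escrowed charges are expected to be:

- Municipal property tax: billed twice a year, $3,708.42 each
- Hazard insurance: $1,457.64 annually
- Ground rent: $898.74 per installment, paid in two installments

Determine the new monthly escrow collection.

Municipal property tax — $3,708.42 × 2 = $7,416.84
Hazard insurance — $1,457.64
Ground rent — $898.74 × 2 = $1,797.48
Yearly total = $7,416.84 + $1,457.64 + $1,797.48 = $10,671.96
Monthly escrow = $10,671.96 / 12 = $889.33
Shortage spread = $420.96 / 24 = $17.54/mo
Adjusted monthly = $889.33 + $17.54 = $906.87

$906.87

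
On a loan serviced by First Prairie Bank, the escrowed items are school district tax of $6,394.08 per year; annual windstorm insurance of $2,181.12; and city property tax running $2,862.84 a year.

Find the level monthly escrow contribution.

$953.17

School district tax — $6,394.08/yr
Windstorm insurance — $2,181.12/yr
City property tax — $2,862.84/yr
Annual escrow total = $6,394.08 + $2,181.12 + $2,862.84 = $11,438.04
Base monthly escrow = $11,438.04 / 12 = $953.17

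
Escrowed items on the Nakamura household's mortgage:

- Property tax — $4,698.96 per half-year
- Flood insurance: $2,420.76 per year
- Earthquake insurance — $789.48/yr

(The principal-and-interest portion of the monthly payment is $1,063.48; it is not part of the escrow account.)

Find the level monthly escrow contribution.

Property tax = $4,698.96 × 2 = $9,397.92 per year
Flood insurance = $2,420.76 per year
Earthquake insurance = $789.48 per year
Yearly total = $9,397.92 + $2,420.76 + $789.48 = $12,608.16
Monthly escrow = $12,608.16 / 12 = $1,050.68

$1,050.68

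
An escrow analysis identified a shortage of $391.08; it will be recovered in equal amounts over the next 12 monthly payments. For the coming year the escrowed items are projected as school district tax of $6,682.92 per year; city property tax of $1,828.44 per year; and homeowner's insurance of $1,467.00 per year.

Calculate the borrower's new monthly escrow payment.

School district tax — $6,682.92 per year
City property tax — $1,828.44 per year
Homeowner's insurance — $1,467.00 per year
Total annual escrow = $6,682.92 + $1,828.44 + $1,467.00 = $9,978.36
Per month = $9,978.36 / 12 = $831.53
Shortage per month = $391.08 ÷ 12 = $32.59
Adjusted monthly = $831.53 + $32.59 = $864.12

$864.12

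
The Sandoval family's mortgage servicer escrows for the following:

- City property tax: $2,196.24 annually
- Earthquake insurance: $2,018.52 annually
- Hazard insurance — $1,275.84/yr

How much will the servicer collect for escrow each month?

City property tax — $2,196.24 per year
Earthquake insurance — $2,018.52 per year
Hazard insurance — $1,275.84 per year
Combined annual = $5,490.60
Monthly = $5,490.60 / 12 = $457.55

$457.55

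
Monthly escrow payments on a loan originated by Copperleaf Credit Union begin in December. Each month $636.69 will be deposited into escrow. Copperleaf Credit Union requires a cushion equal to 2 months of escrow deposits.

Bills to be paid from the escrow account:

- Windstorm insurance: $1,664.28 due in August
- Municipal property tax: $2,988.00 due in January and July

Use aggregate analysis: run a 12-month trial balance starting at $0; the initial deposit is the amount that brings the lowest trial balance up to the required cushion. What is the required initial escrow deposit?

Cushion = 2 × $636.69 = $1,273.38
Trial balance (start $0, +$636.69 each month, − disbursements):
  Dec: +$636.69 → $636.69
  Jan: +$636.69 − $2,988.00 → -$1,714.62
  Feb: +$636.69 → -$1,077.93
  Mar: +$636.69 → -$441.24
  Apr: +$636.69 → $195.45
  May: +$636.69 → $832.14
  Jun: +$636.69 → $1,468.83
  Jul: +$636.69 − $2,988.00 → -$882.48
  Aug: +$636.69 − $1,664.28 → -$1,910.07
  Sep: +$636.69 → -$1,273.38
  Oct: +$636.69 → -$636.69
  Nov: +$636.69 → $0.00
Lowest trial balance = -$1,910.07 (Aug)
Initial deposit = cushion − low point = $1,273.38 − (-$1,910.07) = $3,183.45

$3,183.45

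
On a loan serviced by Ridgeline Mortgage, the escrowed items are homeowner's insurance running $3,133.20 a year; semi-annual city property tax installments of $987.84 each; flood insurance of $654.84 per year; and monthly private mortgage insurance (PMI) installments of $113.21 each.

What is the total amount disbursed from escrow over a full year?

$7,122.24

Homeowner's insurance — $3,133.20/yr
City property tax — $987.84 × 2 = $1,975.68/yr
Flood insurance — $654.84/yr
Private mortgage insurance (PMI) — $113.21 × 12 = $1,358.52/yr
Total per year = $3,133.20 + $1,975.68 + $654.84 + $1,358.52 = $7,122.24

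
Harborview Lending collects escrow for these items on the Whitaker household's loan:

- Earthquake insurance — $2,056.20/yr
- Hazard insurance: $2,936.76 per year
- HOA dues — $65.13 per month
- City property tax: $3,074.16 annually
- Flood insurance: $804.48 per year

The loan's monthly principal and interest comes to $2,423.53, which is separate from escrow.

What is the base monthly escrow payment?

$804.43

Earthquake insurance — $2,056.20 per year
Hazard insurance — $2,936.76 per year
HOA dues — $65.13 × 12 = $781.56 per year
City property tax — $3,074.16 per year
Flood insurance — $804.48 per year
Total annual escrow = $9,653.16
Monthly escrow = $9,653.16 ÷ 12 = $804.43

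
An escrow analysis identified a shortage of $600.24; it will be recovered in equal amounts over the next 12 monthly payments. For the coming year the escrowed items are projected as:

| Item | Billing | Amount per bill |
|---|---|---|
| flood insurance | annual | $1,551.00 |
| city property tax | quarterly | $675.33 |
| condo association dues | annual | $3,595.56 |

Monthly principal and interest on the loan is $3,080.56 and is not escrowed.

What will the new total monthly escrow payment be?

$704.01

Flood insurance: $1,551.00
City property tax: $675.33 × 4 = $2,701.32
Condo association dues: $3,595.56
Yearly total = $7,847.88
Monthly escrow = $7,847.88 ÷ 12 = $653.99
Shortage spread = $600.24 / 12 = $50.02/mo
Adjusted monthly = $653.99 + $50.02 = $704.01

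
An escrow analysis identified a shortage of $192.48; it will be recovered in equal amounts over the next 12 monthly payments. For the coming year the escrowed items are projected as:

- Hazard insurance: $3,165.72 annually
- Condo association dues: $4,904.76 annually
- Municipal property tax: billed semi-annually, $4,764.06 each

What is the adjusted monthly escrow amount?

Hazard insurance: $3,165.72 annually
Condo association dues: $4,904.76 annually
Municipal property tax: $4,764.06 × 2 = $9,528.12 annually
Combined annual = $17,598.60
Monthly escrow = $17,598.60 / 12 = $1,466.55
Shortage spread = $192.48 ÷ 12 = $16.04/mo
Adjusted monthly = $1,466.55 + $16.04 = $1,482.59

$1,482.59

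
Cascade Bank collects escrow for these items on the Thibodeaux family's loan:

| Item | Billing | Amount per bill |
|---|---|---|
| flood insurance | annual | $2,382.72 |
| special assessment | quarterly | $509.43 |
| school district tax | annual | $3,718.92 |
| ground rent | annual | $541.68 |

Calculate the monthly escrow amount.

$723.42

Flood insurance — $2,382.72 annually
Special assessment — $509.43 × 4 = $2,037.72 annually
School district tax — $3,718.92 annually
Ground rent — $541.68 annually
Total per year = $8,681.04
Base monthly escrow = $8,681.04 / 12 = $723.42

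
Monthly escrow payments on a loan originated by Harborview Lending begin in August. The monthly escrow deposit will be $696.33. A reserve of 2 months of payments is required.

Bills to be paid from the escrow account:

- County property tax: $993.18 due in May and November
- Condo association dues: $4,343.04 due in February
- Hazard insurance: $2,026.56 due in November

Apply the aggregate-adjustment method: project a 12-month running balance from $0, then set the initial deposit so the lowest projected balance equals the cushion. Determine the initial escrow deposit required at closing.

Cushion = 2 × $696.33 = $1,392.66
Trial balance (start $0, +$696.33 each month, − disbursements):
  Aug: +$696.33 → $696.33
  Sep: +$696.33 → $1,392.66
  Oct: +$696.33 → $2,088.99
  Nov: +$696.33 − $3,019.74 → -$234.42
  Dec: +$696.33 → $461.91
  Jan: +$696.33 → $1,158.24
  Feb: +$696.33 − $4,343.04 → -$2,488.47
  Mar: +$696.33 → -$1,792.14
  Apr: +$696.33 → -$1,095.81
  May: +$696.33 − $993.18 → -$1,392.66
  Jun: +$696.33 → -$696.33
  Jul: +$696.33 → $0.00
Lowest trial balance = -$2,488.47 (Feb)
Initial deposit = cushion − low point = $1,392.66 − (-$2,488.47) = $3,881.13

$3,881.13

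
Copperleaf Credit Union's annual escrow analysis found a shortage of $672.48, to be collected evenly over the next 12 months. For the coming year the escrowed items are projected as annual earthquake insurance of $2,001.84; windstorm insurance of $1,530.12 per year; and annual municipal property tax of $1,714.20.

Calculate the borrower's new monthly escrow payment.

$493.22

Earthquake insurance = $2,001.84/yr
Windstorm insurance = $1,530.12/yr
Municipal property tax = $1,714.20/yr
Total annual escrow = $2,001.84 + $1,530.12 + $1,714.20 = $5,246.16
Monthly escrow = $5,246.16 ÷ 12 = $437.18
Shortage per month = $672.48 ÷ 12 = $56.04
New monthly escrow = $437.18 + $56.04 = $493.22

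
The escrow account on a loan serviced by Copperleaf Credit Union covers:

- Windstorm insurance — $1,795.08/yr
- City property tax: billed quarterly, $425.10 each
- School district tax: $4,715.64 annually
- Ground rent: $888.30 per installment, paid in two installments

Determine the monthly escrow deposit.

Windstorm insurance = $1,795.08 annually
City property tax = $425.10 × 4 = $1,700.40 annually
School district tax = $4,715.64 annually
Ground rent = $888.30 × 2 = $1,776.60 annually
Combined annual = $9,987.72
Base monthly escrow = $9,987.72 / 12 = $832.31

$832.31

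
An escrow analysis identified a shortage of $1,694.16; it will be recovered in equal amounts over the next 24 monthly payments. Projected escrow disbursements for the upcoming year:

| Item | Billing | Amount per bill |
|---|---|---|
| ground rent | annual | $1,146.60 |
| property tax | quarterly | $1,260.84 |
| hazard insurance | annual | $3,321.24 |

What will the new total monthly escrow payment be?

$863.19

Ground rent — $1,146.60/yr
Property tax — $1,260.84 × 4 = $5,043.36/yr
Hazard insurance — $3,321.24/yr
Total annual escrow = $9,511.20
Monthly escrow = $9,511.20 ÷ 12 = $792.60
Monthly shortage recovery: $1,694.16 / 24 = $70.59
Adjusted monthly = $792.60 + $70.59 = $863.19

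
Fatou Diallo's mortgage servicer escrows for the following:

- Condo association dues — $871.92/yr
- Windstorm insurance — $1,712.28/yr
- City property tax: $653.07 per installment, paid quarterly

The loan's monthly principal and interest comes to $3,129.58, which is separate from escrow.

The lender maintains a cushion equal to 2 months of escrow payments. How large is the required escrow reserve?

$866.08

Condo association dues: $871.92 per year
Windstorm insurance: $1,712.28 per year
City property tax: $653.07 × 4 = $2,612.28 per year
Total per year = $5,196.48
Base monthly escrow = $5,196.48 ÷ 12 = $433.04
Cushion = 2 × $433.04 = $866.08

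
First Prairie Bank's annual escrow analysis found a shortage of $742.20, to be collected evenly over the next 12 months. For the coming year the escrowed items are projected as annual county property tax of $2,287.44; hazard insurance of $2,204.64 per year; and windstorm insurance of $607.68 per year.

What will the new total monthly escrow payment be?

$486.83

County property tax = $2,287.44 per year
Hazard insurance = $2,204.64 per year
Windstorm insurance = $607.68 per year
Annual escrow total = $2,287.44 + $2,204.64 + $607.68 = $5,099.76
Monthly escrow = $5,099.76 / 12 = $424.98
Monthly shortage recovery: $742.20 ÷ 12 = $61.85
Adjusted monthly = $424.98 + $61.85 = $486.83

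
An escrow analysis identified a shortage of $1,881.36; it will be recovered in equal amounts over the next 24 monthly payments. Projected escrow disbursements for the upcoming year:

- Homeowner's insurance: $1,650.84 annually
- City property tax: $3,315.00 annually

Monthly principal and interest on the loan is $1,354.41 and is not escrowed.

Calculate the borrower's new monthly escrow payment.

Homeowner's insurance — $1,650.84/yr
City property tax — $3,315.00/yr
Yearly total = $4,965.84
Monthly = $4,965.84 ÷ 12 = $413.82
Monthly shortage recovery: $1,881.36 / 24 = $78.39
New monthly escrow = $413.82 + $78.39 = $492.21

$492.21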